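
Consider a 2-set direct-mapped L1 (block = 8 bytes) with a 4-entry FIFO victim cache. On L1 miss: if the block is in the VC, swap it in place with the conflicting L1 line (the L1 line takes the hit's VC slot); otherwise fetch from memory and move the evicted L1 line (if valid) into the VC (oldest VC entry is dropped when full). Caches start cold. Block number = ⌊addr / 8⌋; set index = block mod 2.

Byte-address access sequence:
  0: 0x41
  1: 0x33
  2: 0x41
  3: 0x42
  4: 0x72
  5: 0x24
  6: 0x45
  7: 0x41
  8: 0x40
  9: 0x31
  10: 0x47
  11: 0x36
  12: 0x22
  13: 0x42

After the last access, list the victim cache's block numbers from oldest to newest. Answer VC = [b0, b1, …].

VC = [4, 6, 14]

  [0] addr=0x41 blk=8 s=0: MISS | VC []
  [1] addr=0x33 blk=6 s=0: MISS | VC [8]
  [2] addr=0x41 blk=8 s=0: VC-HIT | VC [6]
  [3] addr=0x42 blk=8 s=0: L1-HIT | VC [6]
  [4] addr=0x72 blk=14 s=0: MISS | VC [6, 8]
  [5] addr=0x24 blk=4 s=0: MISS | VC [6, 8, 14]
  [6] addr=0x45 blk=8 s=0: VC-HIT | VC [6, 4, 14]
  [7] addr=0x41 blk=8 s=0: L1-HIT | VC [6, 4, 14]
  [8] addr=0x40 blk=8 s=0: L1-HIT | VC [6, 4, 14]
  [9] addr=0x31 blk=6 s=0: VC-HIT | VC [8, 4, 14]
  [10] addr=0x47 blk=8 s=0: VC-HIT | VC [6, 4, 14]
  [11] addr=0x36 blk=6 s=0: VC-HIT | VC [8, 4, 14]
  [12] addr=0x22 blk=4 s=0: VC-HIT | VC [8, 6, 14]
  [13] addr=0x42 blk=8 s=0: VC-HIT | VC [4, 6, 14]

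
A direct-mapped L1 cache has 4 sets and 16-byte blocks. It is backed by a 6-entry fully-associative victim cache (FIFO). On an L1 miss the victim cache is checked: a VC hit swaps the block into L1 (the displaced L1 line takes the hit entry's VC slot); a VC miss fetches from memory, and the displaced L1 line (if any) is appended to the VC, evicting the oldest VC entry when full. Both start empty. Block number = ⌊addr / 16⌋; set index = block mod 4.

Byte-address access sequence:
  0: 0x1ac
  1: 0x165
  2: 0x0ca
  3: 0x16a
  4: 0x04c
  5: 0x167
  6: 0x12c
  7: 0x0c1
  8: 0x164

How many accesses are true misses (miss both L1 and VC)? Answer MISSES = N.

MISSES = 5

  [0] addr=0x1ac blk=26 s=2: MISS | VC []
  [1] addr=0x165 blk=22 s=2: MISS | VC [26]
  [2] addr=0xca blk=12 s=0: MISS | VC [26]
  [3] addr=0x16a blk=22 s=2: L1-HIT | VC [26]
  [4] addr=0x4c blk=4 s=0: MISS | VC [26, 12]
  [5] addr=0x167 blk=22 s=2: L1-HIT | VC [26, 12]
  [6] addr=0x12c blk=18 s=2: MISS | VC [26, 12, 22]
  [7] addr=0xc1 blk=12 s=0: VC-HIT | VC [26, 4, 22]
  [8] addr=0x164 blk=22 s=2: VC-HIT | VC [26, 4, 18]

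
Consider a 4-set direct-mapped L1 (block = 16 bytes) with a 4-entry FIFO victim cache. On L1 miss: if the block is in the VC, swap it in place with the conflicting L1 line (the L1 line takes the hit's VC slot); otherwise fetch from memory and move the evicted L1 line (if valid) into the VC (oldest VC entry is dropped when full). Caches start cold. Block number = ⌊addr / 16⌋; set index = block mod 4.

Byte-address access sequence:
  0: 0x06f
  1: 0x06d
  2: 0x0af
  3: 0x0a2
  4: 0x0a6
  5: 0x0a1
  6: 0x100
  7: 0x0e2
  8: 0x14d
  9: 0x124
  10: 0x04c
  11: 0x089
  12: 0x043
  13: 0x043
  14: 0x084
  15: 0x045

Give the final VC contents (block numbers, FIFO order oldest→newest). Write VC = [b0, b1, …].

  [0] addr=0x6f blk=6 s=2: MISS | VC []
  [1] addr=0x6d blk=6 s=2: L1-HIT | VC []
  [2] addr=0xaf blk=10 s=2: MISS | VC [6]
  [3] addr=0xa2 blk=10 s=2: L1-HIT | VC [6]
  [4] addr=0xa6 blk=10 s=2: L1-HIT | VC [6]
  [5] addr=0xa1 blk=10 s=2: L1-HIT | VC [6]
  [6] addr=0x100 blk=16 s=0: MISS | VC [6]
  [7] addr=0xe2 blk=14 s=2: MISS | VC [6, 10]
  [8] addr=0x14d blk=20 s=0: MISS | VC [6, 10, 16]
  [9] addr=0x124 blk=18 s=2: MISS | VC [6, 10, 16, 14]
  [10] addr=0x4c blk=4 s=0: MISS | VC [10, 16, 14, 20]
  [11] addr=0x89 blk=8 s=0: MISS | VC [16, 14, 20, 4]
  [12] addr=0x43 blk=4 s=0: VC-HIT | VC [16, 14, 20, 8]
  [13] addr=0x43 blk=4 s=0: L1-HIT | VC [16, 14, 20, 8]
  [14] addr=0x84 blk=8 s=0: VC-HIT | VC [16, 14, 20, 4]
  [15] addr=0x45 blk=4 s=0: VC-HIT | VC [16, 14, 20, 8]

VC = [16, 14, 20, 8]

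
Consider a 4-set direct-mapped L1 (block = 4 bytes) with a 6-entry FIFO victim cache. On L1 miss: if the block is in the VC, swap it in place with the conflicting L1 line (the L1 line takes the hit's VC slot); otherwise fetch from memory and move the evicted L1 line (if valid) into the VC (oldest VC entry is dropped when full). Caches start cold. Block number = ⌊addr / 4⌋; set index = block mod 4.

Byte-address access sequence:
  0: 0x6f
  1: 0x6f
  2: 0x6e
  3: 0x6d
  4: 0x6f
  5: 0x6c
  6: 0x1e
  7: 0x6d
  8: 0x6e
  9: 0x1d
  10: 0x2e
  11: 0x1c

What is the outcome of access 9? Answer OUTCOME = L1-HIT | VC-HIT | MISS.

OUTCOME = VC-HIT

  [0] addr=0x6f blk=27 s=3: MISS | VC []
  [1] addr=0x6f blk=27 s=3: L1-HIT | VC []
  [2] addr=0x6e blk=27 s=3: L1-HIT | VC []
  [3] addr=0x6d blk=27 s=3: L1-HIT | VC []
  [4] addr=0x6f blk=27 s=3: L1-HIT | VC []
  [5] addr=0x6c blk=27 s=3: L1-HIT | VC []
  [6] addr=0x1e blk=7 s=3: MISS | VC [27]
  [7] addr=0x6d blk=27 s=3: VC-HIT | VC [7]
  [8] addr=0x6e blk=27 s=3: L1-HIT | VC [7]
  [9] addr=0x1d blk=7 s=3: VC-HIT | VC [27]
  [10] addr=0x2e blk=11 s=3: MISS | VC [27, 7]
  [11] addr=0x1c blk=7 s=3: VC-HIT | VC [27, 11]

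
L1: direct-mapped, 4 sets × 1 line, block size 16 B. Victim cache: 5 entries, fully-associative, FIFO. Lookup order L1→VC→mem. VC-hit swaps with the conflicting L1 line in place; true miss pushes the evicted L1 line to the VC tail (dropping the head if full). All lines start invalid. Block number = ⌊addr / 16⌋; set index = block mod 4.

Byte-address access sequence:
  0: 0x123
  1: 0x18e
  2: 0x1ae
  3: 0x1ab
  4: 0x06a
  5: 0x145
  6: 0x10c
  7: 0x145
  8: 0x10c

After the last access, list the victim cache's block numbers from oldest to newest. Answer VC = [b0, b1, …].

VC = [18, 26, 24, 20]

#0 0x123→b18/s2 MISS; vc=[]
#1 0x18e→b24/s0 MISS; vc=[]
#2 0x1ae→b26/s2 MISS; vc=[18]
#3 0x1ab→b26/s2 L1-HIT; vc=[18]
#4 0x6a→b6/s2 MISS; vc=[18,26]
#5 0x145→b20/s0 MISS; vc=[18,26,24]
#6 0x10c→b16/s0 MISS; vc=[18,26,24,20]
#7 0x145→b20/s0 VC-HIT; vc=[18,26,24,16]
#8 0x10c→b16/s0 VC-HIT; vc=[18,26,24,20]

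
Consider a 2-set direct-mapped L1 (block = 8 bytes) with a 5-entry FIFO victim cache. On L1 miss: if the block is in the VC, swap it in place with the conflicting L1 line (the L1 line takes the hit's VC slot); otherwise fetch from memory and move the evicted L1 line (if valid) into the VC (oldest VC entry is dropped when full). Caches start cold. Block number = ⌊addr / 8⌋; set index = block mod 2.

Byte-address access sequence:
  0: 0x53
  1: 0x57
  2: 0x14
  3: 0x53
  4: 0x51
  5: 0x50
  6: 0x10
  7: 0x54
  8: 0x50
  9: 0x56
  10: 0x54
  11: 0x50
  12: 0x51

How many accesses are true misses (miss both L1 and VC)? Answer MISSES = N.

MISSES = 2

0: 0x53 (blk 10, set 0) → MISS  vc=[]
1: 0x57 (blk 10, set 0) → L1-HIT  vc=[]
2: 0x14 (blk 2, set 0) → MISS  vc=[10]
3: 0x53 (blk 10, set 0) → VC-HIT  vc=[2]
4: 0x51 (blk 10, set 0) → L1-HIT  vc=[2]
5: 0x50 (blk 10, set 0) → L1-HIT  vc=[2]
6: 0x10 (blk 2, set 0) → VC-HIT  vc=[10]
7: 0x54 (blk 10, set 0) → VC-HIT  vc=[2]
8: 0x50 (blk 10, set 0) → L1-HIT  vc=[2]
9: 0x56 (blk 10, set 0) → L1-HIT  vc=[2]
10: 0x54 (blk 10, set 0) → L1-HIT  vc=[2]
11: 0x50 (blk 10, set 0) → L1-HIT  vc=[2]
12: 0x51 (blk 10, set 0) → L1-HIT  vc=[2]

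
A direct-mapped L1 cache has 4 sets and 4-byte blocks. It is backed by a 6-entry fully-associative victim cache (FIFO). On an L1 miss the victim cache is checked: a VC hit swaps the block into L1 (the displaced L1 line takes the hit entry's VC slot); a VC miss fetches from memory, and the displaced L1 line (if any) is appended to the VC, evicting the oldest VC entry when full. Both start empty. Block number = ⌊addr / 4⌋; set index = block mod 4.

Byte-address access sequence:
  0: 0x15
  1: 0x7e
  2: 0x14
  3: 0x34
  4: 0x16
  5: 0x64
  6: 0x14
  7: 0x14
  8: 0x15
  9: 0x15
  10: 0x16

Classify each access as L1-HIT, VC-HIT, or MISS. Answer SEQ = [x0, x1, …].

SEQ = [MISS, MISS, L1-HIT, MISS, VC-HIT, MISS, VC-HIT, L1-HIT, L1-HIT, L1-HIT, L1-HIT]

  [0] addr=0x15 blk=5 s=1: MISS | VC []
  [1] addr=0x7e blk=31 s=3: MISS | VC []
  [2] addr=0x14 blk=5 s=1: L1-HIT | VC []
  [3] addr=0x34 blk=13 s=1: MISS | VC [5]
  [4] addr=0x16 blk=5 s=1: VC-HIT | VC [13]
  [5] addr=0x64 blk=25 s=1: MISS | VC [13, 5]
  [6] addr=0x14 blk=5 s=1: VC-HIT | VC [13, 25]
  [7] addr=0x14 blk=5 s=1: L1-HIT | VC [13, 25]
  [8] addr=0x15 blk=5 s=1: L1-HIT | VC [13, 25]
  [9] addr=0x15 blk=5 s=1: L1-HIT | VC [13, 25]
  [10] addr=0x16 blk=5 s=1: L1-HIT | VC [13, 25]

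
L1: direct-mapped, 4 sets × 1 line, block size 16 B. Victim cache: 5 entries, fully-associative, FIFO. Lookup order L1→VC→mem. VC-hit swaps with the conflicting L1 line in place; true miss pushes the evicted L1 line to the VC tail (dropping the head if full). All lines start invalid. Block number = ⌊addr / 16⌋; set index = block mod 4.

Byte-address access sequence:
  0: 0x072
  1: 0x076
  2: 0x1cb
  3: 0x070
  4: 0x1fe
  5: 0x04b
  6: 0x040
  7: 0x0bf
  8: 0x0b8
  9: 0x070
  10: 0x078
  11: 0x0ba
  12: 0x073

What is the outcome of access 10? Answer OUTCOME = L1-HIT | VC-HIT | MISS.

  [0] addr=0x72 blk=7 s=3: MISS | VC []
  [1] addr=0x76 blk=7 s=3: L1-HIT | VC []
  [2] addr=0x1cb blk=28 s=0: MISS | VC []
  [3] addr=0x70 blk=7 s=3: L1-HIT | VC []
  [4] addr=0x1fe blk=31 s=3: MISS | VC [7]
  [5] addr=0x4b blk=4 s=0: MISS | VC [7, 28]
  [6] addr=0x40 blk=4 s=0: L1-HIT | VC [7, 28]
  [7] addr=0xbf blk=11 s=3: MISS | VC [7, 28, 31]
  [8] addr=0xb8 blk=11 s=3: L1-HIT | VC [7, 28, 31]
  [9] addr=0x70 blk=7 s=3: VC-HIT | VC [11, 28, 31]
  [10] addr=0x78 blk=7 s=3: L1-HIT | VC [11, 28, 31]
  [11] addr=0xba blk=11 s=3: VC-HIT | VC [7, 28, 31]
  [12] addr=0x73 blk=7 s=3: VC-HIT | VC [11, 28, 31]

OUTCOME = L1-HIT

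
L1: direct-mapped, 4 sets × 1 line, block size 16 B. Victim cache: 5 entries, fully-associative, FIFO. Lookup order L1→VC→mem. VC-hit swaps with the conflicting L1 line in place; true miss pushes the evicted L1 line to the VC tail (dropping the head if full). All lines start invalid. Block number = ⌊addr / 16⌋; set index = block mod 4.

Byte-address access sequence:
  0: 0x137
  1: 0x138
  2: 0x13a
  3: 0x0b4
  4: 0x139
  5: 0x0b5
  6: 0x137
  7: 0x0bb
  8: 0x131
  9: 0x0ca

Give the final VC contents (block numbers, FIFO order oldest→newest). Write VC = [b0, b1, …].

  [0] addr=0x137 blk=19 s=3: MISS | VC []
  [1] addr=0x138 blk=19 s=3: L1-HIT | VC []
  [2] addr=0x13a blk=19 s=3: L1-HIT | VC []
  [3] addr=0xb4 blk=11 s=3: MISS | VC [19]
  [4] addr=0x139 blk=19 s=3: VC-HIT | VC [11]
  [5] addr=0xb5 blk=11 s=3: VC-HIT | VC [19]
  [6] addr=0x137 blk=19 s=3: VC-HIT | VC [11]
  [7] addr=0xbb blk=11 s=3: VC-HIT | VC [19]
  [8] addr=0x131 blk=19 s=3: VC-HIT | VC [11]
  [9] addr=0xca blk=12 s=0: MISS | VC [11]

VC = [11]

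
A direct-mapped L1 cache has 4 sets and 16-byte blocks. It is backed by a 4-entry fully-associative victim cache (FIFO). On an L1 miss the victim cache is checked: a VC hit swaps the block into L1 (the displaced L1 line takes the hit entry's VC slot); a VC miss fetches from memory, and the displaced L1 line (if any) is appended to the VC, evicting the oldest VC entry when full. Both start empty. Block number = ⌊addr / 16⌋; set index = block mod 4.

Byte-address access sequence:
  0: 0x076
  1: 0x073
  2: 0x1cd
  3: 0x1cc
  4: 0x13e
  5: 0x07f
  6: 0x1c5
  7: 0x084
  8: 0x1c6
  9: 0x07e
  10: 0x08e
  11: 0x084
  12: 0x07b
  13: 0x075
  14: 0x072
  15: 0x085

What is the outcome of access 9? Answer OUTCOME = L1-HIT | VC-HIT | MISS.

OUTCOME = L1-HIT

  [0] addr=0x76 blk=7 s=3: MISS | VC []
  [1] addr=0x73 blk=7 s=3: L1-HIT | VC []
  [2] addr=0x1cd blk=28 s=0: MISS | VC []
  [3] addr=0x1cc blk=28 s=0: L1-HIT | VC []
  [4] addr=0x13e blk=19 s=3: MISS | VC [7]
  [5] addr=0x7f blk=7 s=3: VC-HIT | VC [19]
  [6] addr=0x1c5 blk=28 s=0: L1-HIT | VC [19]
  [7] addr=0x84 blk=8 s=0: MISS | VC [19, 28]
  [8] addr=0x1c6 blk=28 s=0: VC-HIT | VC [19, 8]
  [9] addr=0x7e blk=7 s=3: L1-HIT | VC [19, 8]
  [10] addr=0x8e blk=8 s=0: VC-HIT | VC [19, 28]
  [11] addr=0x84 blk=8 s=0: L1-HIT | VC [19, 28]
  [12] addr=0x7b blk=7 s=3: L1-HIT | VC [19, 28]
  [13] addr=0x75 blk=7 s=3: L1-HIT | VC [19, 28]
  [14] addr=0x72 blk=7 s=3: L1-HIT | VC [19, 28]
  [15] addr=0x85 blk=8 s=0: L1-HIT | VC [19, 28]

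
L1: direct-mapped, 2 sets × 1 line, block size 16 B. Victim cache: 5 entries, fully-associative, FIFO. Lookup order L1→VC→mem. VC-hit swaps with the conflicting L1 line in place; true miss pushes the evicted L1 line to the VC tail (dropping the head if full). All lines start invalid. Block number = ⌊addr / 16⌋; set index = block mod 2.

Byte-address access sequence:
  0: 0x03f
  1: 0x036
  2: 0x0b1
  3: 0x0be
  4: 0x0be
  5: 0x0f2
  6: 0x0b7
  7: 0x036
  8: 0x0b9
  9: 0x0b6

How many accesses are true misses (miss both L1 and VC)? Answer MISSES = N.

MISSES = 3

  [0] addr=0x3f blk=3 s=1: MISS | VC []
  [1] addr=0x36 blk=3 s=1: L1-HIT | VC []
  [2] addr=0xb1 blk=11 s=1: MISS | VC [3]
  [3] addr=0xbe blk=11 s=1: L1-HIT | VC [3]
  [4] addr=0xbe blk=11 s=1: L1-HIT | VC [3]
  [5] addr=0xf2 blk=15 s=1: MISS | VC [3, 11]
  [6] addr=0xb7 blk=11 s=1: VC-HIT | VC [3, 15]
  [7] addr=0x36 blk=3 s=1: VC-HIT | VC [11, 15]
  [8] addr=0xb9 blk=11 s=1: VC-HIT | VC [3, 15]
  [9] addr=0xb6 blk=11 s=1: L1-HIT | VC [3, 15]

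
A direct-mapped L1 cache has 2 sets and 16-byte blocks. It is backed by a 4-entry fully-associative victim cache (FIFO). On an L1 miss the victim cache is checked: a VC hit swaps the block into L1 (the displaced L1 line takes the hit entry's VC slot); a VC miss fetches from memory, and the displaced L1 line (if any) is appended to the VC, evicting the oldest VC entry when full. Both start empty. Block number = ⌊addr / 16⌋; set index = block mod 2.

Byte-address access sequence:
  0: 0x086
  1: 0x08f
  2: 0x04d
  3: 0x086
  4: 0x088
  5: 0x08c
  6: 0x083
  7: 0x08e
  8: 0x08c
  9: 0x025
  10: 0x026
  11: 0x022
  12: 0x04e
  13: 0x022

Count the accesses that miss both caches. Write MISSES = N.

MISSES = 3

#0 0x86→b8/s0 MISS; vc=[]
#1 0x8f→b8/s0 L1-HIT; vc=[]
#2 0x4d→b4/s0 MISS; vc=[8]
#3 0x86→b8/s0 VC-HIT; vc=[4]
#4 0x88→b8/s0 L1-HIT; vc=[4]
#5 0x8c→b8/s0 L1-HIT; vc=[4]
#6 0x83→b8/s0 L1-HIT; vc=[4]
#7 0x8e→b8/s0 L1-HIT; vc=[4]
#8 0x8c→b8/s0 L1-HIT; vc=[4]
#9 0x25→b2/s0 MISS; vc=[4,8]
#10 0x26→b2/s0 L1-HIT; vc=[4,8]
#11 0x22→b2/s0 L1-HIT; vc=[4,8]
#12 0x4e→b4/s0 VC-HIT; vc=[2,8]
#13 0x22→b2/s0 VC-HIT; vc=[4,8]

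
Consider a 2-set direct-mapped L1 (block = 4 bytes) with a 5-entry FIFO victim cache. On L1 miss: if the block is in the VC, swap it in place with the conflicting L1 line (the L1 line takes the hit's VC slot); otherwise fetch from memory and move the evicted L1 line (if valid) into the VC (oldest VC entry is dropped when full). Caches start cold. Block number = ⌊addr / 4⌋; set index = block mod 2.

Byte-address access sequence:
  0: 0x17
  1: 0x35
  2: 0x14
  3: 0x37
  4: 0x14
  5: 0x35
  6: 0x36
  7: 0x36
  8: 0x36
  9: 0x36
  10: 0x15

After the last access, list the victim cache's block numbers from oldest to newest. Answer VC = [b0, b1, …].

#0 0x17→b5/s1 MISS; vc=[]
#1 0x35→b13/s1 MISS; vc=[5]
#2 0x14→b5/s1 VC-HIT; vc=[13]
#3 0x37→b13/s1 VC-HIT; vc=[5]
#4 0x14→b5/s1 VC-HIT; vc=[13]
#5 0x35→b13/s1 VC-HIT; vc=[5]
#6 0x36→b13/s1 L1-HIT; vc=[5]
#7 0x36→b13/s1 L1-HIT; vc=[5]
#8 0x36→b13/s1 L1-HIT; vc=[5]
#9 0x36→b13/s1 L1-HIT; vc=[5]
#10 0x15→b5/s1 VC-HIT; vc=[13]

VC = [13]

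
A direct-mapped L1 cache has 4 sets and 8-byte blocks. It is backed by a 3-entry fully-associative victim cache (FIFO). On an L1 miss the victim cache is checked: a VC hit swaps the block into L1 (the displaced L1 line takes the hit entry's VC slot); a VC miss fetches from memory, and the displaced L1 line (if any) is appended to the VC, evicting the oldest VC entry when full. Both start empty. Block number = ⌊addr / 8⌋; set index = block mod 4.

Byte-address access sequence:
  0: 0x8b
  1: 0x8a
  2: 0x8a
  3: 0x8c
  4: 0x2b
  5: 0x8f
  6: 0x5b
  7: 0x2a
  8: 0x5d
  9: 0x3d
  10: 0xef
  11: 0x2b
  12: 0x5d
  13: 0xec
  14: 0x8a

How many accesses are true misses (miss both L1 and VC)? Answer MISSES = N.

MISSES = 5

#0 0x8b→b17/s1 MISS; vc=[]
#1 0x8a→b17/s1 L1-HIT; vc=[]
#2 0x8a→b17/s1 L1-HIT; vc=[]
#3 0x8c→b17/s1 L1-HIT; vc=[]
#4 0x2b→b5/s1 MISS; vc=[17]
#5 0x8f→b17/s1 VC-HIT; vc=[5]
#6 0x5b→b11/s3 MISS; vc=[5]
#7 0x2a→b5/s1 VC-HIT; vc=[17]
#8 0x5d→b11/s3 L1-HIT; vc=[17]
#9 0x3d→b7/s3 MISS; vc=[17,11]
#10 0xef→b29/s1 MISS; vc=[17,11,5]
#11 0x2b→b5/s1 VC-HIT; vc=[17,11,29]
#12 0x5d→b11/s3 VC-HIT; vc=[17,7,29]
#13 0xec→b29/s1 VC-HIT; vc=[17,7,5]
#14 0x8a→b17/s1 VC-HIT; vc=[29,7,5]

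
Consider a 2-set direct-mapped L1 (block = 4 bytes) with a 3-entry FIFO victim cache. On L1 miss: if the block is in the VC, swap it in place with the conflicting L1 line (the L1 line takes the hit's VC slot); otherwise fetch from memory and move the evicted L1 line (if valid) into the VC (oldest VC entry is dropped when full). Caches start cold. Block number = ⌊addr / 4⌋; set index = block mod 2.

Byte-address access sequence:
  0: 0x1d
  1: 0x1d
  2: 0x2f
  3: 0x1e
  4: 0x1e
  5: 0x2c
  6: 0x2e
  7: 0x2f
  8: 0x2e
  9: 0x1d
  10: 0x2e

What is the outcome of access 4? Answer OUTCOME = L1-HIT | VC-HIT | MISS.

OUTCOME = L1-HIT

#0 0x1d→b7/s1 MISS; vc=[]
#1 0x1d→b7/s1 L1-HIT; vc=[]
#2 0x2f→b11/s1 MISS; vc=[7]
#3 0x1e→b7/s1 VC-HIT; vc=[11]
#4 0x1e→b7/s1 L1-HIT; vc=[11]
#5 0x2c→b11/s1 VC-HIT; vc=[7]
#6 0x2e→b11/s1 L1-HIT; vc=[7]
#7 0x2f→b11/s1 L1-HIT; vc=[7]
#8 0x2e→b11/s1 L1-HIT; vc=[7]
#9 0x1d→b7/s1 VC-HIT; vc=[11]
#10 0x2e→b11/s1 VC-HIT; vc=[7]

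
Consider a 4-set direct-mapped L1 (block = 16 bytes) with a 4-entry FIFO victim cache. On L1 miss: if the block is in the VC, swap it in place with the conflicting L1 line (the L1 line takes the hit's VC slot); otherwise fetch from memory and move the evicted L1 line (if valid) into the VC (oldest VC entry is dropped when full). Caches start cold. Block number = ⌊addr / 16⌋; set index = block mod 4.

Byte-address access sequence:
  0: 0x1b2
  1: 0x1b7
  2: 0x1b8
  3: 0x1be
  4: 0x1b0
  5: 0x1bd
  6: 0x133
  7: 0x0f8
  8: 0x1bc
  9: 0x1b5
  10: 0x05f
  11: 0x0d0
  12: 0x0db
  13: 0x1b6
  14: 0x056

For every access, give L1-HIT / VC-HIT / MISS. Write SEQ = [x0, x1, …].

  [0] addr=0x1b2 blk=27 s=3: MISS | VC []
  [1] addr=0x1b7 blk=27 s=3: L1-HIT | VC []
  [2] addr=0x1b8 blk=27 s=3: L1-HIT | VC []
  [3] addr=0x1be blk=27 s=3: L1-HIT | VC []
  [4] addr=0x1b0 blk=27 s=3: L1-HIT | VC []
  [5] addr=0x1bd blk=27 s=3: L1-HIT | VC []
  [6] addr=0x133 blk=19 s=3: MISS | VC [27]
  [7] addr=0xf8 blk=15 s=3: MISS | VC [27, 19]
  [8] addr=0x1bc blk=27 s=3: VC-HIT | VC [15, 19]
  [9] addr=0x1b5 blk=27 s=3: L1-HIT | VC [15, 19]
  [10] addr=0x5f blk=5 s=1: MISS | VC [15, 19]
  [11] addr=0xd0 blk=13 s=1: MISS | VC [15, 19, 5]
  [12] addr=0xdb blk=13 s=1: L1-HIT | VC [15, 19, 5]
  [13] addr=0x1b6 blk=27 s=3: L1-HIT | VC [15, 19, 5]
  [14] addr=0x56 blk=5 s=1: VC-HIT | VC [15, 19, 13]

SEQ = [MISS, L1-HIT, L1-HIT, L1-HIT, L1-HIT, L1-HIT, MISS, MISS, VC-HIT, L1-HIT, MISS, MISS, L1-HIT, L1-HIT, VC-HIT]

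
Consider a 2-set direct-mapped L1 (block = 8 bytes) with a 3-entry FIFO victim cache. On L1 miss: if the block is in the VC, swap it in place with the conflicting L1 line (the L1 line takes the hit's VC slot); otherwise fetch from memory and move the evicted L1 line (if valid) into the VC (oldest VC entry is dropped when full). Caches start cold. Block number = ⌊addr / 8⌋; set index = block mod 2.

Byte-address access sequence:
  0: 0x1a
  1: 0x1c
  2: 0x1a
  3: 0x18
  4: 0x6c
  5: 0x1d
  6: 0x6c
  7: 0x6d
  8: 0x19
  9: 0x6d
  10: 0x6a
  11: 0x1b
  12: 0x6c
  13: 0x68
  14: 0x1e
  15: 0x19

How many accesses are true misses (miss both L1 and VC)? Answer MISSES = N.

0: 0x1a (blk 3, set 1) → MISS  vc=[]
1: 0x1c (blk 3, set 1) → L1-HIT  vc=[]
2: 0x1a (blk 3, set 1) → L1-HIT  vc=[]
3: 0x18 (blk 3, set 1) → L1-HIT  vc=[]
4: 0x6c (blk 13, set 1) → MISS  vc=[3]
5: 0x1d (blk 3, set 1) → VC-HIT  vc=[13]
6: 0x6c (blk 13, set 1) → VC-HIT  vc=[3]
7: 0x6d (blk 13, set 1) → L1-HIT  vc=[3]
8: 0x19 (blk 3, set 1) → VC-HIT  vc=[13]
9: 0x6d (blk 13, set 1) → VC-HIT  vc=[3]
10: 0x6a (blk 13, set 1) → L1-HIT  vc=[3]
11: 0x1b (blk 3, set 1) → VC-HIT  vc=[13]
12: 0x6c (blk 13, set 1) → VC-HIT  vc=[3]
13: 0x68 (blk 13, set 1) → L1-HIT  vc=[3]
14: 0x1e (blk 3, set 1) → VC-HIT  vc=[13]
15: 0x19 (blk 3, set 1) → L1-HIT  vc=[13]

MISSES = 2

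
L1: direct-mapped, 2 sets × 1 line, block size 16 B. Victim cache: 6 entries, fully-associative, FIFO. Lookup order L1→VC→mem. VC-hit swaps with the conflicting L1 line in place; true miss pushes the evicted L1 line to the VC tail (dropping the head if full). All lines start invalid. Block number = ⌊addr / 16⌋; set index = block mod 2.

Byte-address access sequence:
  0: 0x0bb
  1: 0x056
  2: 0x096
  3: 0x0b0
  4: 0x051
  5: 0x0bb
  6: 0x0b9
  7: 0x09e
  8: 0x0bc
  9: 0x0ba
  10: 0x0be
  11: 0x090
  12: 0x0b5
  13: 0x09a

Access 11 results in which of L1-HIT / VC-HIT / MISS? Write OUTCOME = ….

0: 0xbb (blk 11, set 1) → MISS  vc=[]
1: 0x56 (blk 5, set 1) → MISS  vc=[11]
2: 0x96 (blk 9, set 1) → MISS  vc=[11, 5]
3: 0xb0 (blk 11, set 1) → VC-HIT  vc=[9, 5]
4: 0x51 (blk 5, set 1) → VC-HIT  vc=[9, 11]
5: 0xbb (blk 11, set 1) → VC-HIT  vc=[9, 5]
6: 0xb9 (blk 11, set 1) → L1-HIT  vc=[9, 5]
7: 0x9e (blk 9, set 1) → VC-HIT  vc=[11, 5]
8: 0xbc (blk 11, set 1) → VC-HIT  vc=[9, 5]
9: 0xba (blk 11, set 1) → L1-HIT  vc=[9, 5]
10: 0xbe (blk 11, set 1) → L1-HIT  vc=[9, 5]
11: 0x90 (blk 9, set 1) → VC-HIT  vc=[11, 5]
12: 0xb5 (blk 11, set 1) → VC-HIT  vc=[9, 5]
13: 0x9a (blk 9, set 1) → VC-HIT  vc=[11, 5]

OUTCOME = VC-HIT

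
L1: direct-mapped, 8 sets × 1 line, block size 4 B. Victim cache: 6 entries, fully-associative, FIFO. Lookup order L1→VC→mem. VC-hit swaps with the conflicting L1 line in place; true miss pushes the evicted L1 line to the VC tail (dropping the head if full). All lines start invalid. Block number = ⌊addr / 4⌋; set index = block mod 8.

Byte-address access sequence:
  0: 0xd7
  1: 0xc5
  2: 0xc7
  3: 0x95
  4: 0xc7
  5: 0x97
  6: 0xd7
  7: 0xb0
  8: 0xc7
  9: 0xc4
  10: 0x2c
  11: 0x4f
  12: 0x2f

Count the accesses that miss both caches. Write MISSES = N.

MISSES = 6

  [0] addr=0xd7 blk=53 s=5: MISS | VC []
  [1] addr=0xc5 blk=49 s=1: MISS | VC []
  [2] addr=0xc7 blk=49 s=1: L1-HIT | VC []
  [3] addr=0x95 blk=37 s=5: MISS | VC [53]
  [4] addr=0xc7 blk=49 s=1: L1-HIT | VC [53]
  [5] addr=0x97 blk=37 s=5: L1-HIT | VC [53]
  [6] addr=0xd7 blk=53 s=5: VC-HIT | VC [37]
  [7] addr=0xb0 blk=44 s=4: MISS | VC [37]
  [8] addr=0xc7 blk=49 s=1: L1-HIT | VC [37]
  [9] addr=0xc4 blk=49 s=1: L1-HIT | VC [37]
  [10] addr=0x2c blk=11 s=3: MISS | VC [37]
  [11] addr=0x4f blk=19 s=3: MISS | VC [37, 11]
  [12] addr=0x2f blk=11 s=3: VC-HIT | VC [37, 19]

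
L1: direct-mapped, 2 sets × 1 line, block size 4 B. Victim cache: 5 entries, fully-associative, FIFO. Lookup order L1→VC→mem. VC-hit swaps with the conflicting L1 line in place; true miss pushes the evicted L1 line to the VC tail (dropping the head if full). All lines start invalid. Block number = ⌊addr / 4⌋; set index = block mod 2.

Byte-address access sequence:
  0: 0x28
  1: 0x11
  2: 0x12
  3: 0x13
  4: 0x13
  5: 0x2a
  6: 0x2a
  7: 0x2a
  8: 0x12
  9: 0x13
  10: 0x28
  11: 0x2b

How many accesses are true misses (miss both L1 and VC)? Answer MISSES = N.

0: 0x28 (blk 10, set 0) → MISS  vc=[]
1: 0x11 (blk 4, set 0) → MISS  vc=[10]
2: 0x12 (blk 4, set 0) → L1-HIT  vc=[10]
3: 0x13 (blk 4, set 0) → L1-HIT  vc=[10]
4: 0x13 (blk 4, set 0) → L1-HIT  vc=[10]
5: 0x2a (blk 10, set 0) → VC-HIT  vc=[4]
6: 0x2a (blk 10, set 0) → L1-HIT  vc=[4]
7: 0x2a (blk 10, set 0) → L1-HIT  vc=[4]
8: 0x12 (blk 4, set 0) → VC-HIT  vc=[10]
9: 0x13 (blk 4, set 0) → L1-HIT  vc=[10]
10: 0x28 (blk 10, set 0) → VC-HIT  vc=[4]
11: 0x2b (blk 10, set 0) → L1-HIT  vc=[4]

MISSES = 2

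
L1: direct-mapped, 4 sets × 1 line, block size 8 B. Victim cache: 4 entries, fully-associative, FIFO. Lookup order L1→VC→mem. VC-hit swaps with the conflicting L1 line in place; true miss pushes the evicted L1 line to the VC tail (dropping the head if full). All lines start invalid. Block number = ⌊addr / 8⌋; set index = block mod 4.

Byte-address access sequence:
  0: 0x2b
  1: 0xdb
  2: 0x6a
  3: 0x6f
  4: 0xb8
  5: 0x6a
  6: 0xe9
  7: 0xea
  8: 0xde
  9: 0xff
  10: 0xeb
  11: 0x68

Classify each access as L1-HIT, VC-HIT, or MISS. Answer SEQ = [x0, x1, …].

0: 0x2b (blk 5, set 1) → MISS  vc=[]
1: 0xdb (blk 27, set 3) → MISS  vc=[]
2: 0x6a (blk 13, set 1) → MISS  vc=[5]
3: 0x6f (blk 13, set 1) → L1-HIT  vc=[5]
4: 0xb8 (blk 23, set 3) → MISS  vc=[5, 27]
5: 0x6a (blk 13, set 1) → L1-HIT  vc=[5, 27]
6: 0xe9 (blk 29, set 1) → MISS  vc=[5, 27, 13]
7: 0xea (blk 29, set 1) → L1-HIT  vc=[5, 27, 13]
8: 0xde (blk 27, set 3) → VC-HIT  vc=[5, 23, 13]
9: 0xff (blk 31, set 3) → MISS  vc=[5, 23, 13, 27]
10: 0xeb (blk 29, set 1) → L1-HIT  vc=[5, 23, 13, 27]
11: 0x68 (blk 13, set 1) → VC-HIT  vc=[5, 23, 29, 27]

SEQ = [MISS, MISS, MISS, L1-HIT, MISS, L1-HIT, MISS, L1-HIT, VC-HIT, MISS, L1-HIT, VC-HIT]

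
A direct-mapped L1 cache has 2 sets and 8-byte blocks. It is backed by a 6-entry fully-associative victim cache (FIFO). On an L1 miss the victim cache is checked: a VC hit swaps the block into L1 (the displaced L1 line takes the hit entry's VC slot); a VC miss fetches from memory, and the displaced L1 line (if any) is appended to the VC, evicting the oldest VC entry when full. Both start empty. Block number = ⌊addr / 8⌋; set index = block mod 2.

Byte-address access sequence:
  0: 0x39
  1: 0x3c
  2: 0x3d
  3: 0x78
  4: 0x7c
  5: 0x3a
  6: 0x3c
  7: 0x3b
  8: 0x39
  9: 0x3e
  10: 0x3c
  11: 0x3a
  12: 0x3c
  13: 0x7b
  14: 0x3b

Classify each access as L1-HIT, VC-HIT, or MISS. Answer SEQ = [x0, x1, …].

SEQ = [MISS, L1-HIT, L1-HIT, MISS, L1-HIT, VC-HIT, L1-HIT, L1-HIT, L1-HIT, L1-HIT, L1-HIT, L1-HIT, L1-HIT, VC-HIT, VC-HIT]

#0 0x39→b7/s1 MISS; vc=[]
#1 0x3c→b7/s1 L1-HIT; vc=[]
#2 0x3d→b7/s1 L1-HIT; vc=[]
#3 0x78→b15/s1 MISS; vc=[7]
#4 0x7c→b15/s1 L1-HIT; vc=[7]
#5 0x3a→b7/s1 VC-HIT; vc=[15]
#6 0x3c→b7/s1 L1-HIT; vc=[15]
#7 0x3b→b7/s1 L1-HIT; vc=[15]
#8 0x39→b7/s1 L1-HIT; vc=[15]
#9 0x3e→b7/s1 L1-HIT; vc=[15]
#10 0x3c→b7/s1 L1-HIT; vc=[15]
#11 0x3a→b7/s1 L1-HIT; vc=[15]
#12 0x3c→b7/s1 L1-HIT; vc=[15]
#13 0x7b→b15/s1 VC-HIT; vc=[7]
#14 0x3b→b7/s1 VC-HIT; vc=[15]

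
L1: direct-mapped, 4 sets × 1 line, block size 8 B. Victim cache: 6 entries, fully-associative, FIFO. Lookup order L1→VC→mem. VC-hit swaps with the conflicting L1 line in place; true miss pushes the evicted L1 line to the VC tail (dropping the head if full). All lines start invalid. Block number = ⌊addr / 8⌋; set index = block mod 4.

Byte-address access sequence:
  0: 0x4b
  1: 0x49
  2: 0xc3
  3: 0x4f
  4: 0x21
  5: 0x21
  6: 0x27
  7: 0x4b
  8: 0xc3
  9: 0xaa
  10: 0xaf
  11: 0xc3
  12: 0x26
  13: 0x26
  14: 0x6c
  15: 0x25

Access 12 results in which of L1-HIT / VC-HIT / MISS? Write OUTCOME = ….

OUTCOME = VC-HIT

0: 0x4b (blk 9, set 1) → MISS  vc=[]
1: 0x49 (blk 9, set 1) → L1-HIT  vc=[]
2: 0xc3 (blk 24, set 0) → MISS  vc=[]
3: 0x4f (blk 9, set 1) → L1-HIT  vc=[]
4: 0x21 (blk 4, set 0) → MISS  vc=[24]
5: 0x21 (blk 4, set 0) → L1-HIT  vc=[24]
6: 0x27 (blk 4, set 0) → L1-HIT  vc=[24]
7: 0x4b (blk 9, set 1) → L1-HIT  vc=[24]
8: 0xc3 (blk 24, set 0) → VC-HIT  vc=[4]
9: 0xaa (blk 21, set 1) → MISS  vc=[4, 9]
10: 0xaf (blk 21, set 1) → L1-HIT  vc=[4, 9]
11: 0xc3 (blk 24, set 0) → L1-HIT  vc=[4, 9]
12: 0x26 (blk 4, set 0) → VC-HIT  vc=[24, 9]
13: 0x26 (blk 4, set 0) → L1-HIT  vc=[24, 9]
14: 0x6c (blk 13, set 1) → MISS  vc=[24, 9, 21]
15: 0x25 (blk 4, set 0) → L1-HIT  vc=[24, 9, 21]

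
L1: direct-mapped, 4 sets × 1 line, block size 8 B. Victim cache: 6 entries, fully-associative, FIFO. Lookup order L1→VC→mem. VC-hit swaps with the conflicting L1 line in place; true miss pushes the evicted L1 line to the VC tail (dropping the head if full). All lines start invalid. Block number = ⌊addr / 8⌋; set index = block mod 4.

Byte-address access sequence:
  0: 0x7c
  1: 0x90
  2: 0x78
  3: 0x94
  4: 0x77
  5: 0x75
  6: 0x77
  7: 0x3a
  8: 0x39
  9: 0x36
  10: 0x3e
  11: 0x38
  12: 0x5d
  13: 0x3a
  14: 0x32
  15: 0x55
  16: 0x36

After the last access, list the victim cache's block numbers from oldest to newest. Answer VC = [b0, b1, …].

  [0] addr=0x7c blk=15 s=3: MISS | VC []
  [1] addr=0x90 blk=18 s=2: MISS | VC []
  [2] addr=0x78 blk=15 s=3: L1-HIT | VC []
  [3] addr=0x94 blk=18 s=2: L1-HIT | VC []
  [4] addr=0x77 blk=14 s=2: MISS | VC [18]
  [5] addr=0x75 blk=14 s=2: L1-HIT | VC [18]
  [6] addr=0x77 blk=14 s=2: L1-HIT | VC [18]
  [7] addr=0x3a blk=7 s=3: MISS | VC [18, 15]
  [8] addr=0x39 blk=7 s=3: L1-HIT | VC [18, 15]
  [9] addr=0x36 blk=6 s=2: MISS | VC [18, 15, 14]
  [10] addr=0x3e blk=7 s=3: L1-HIT | VC [18, 15, 14]
  [11] addr=0x38 blk=7 s=3: L1-HIT | VC [18, 15, 14]
  [12] addr=0x5d blk=11 s=3: MISS | VC [18, 15, 14, 7]
  [13] addr=0x3a blk=7 s=3: VC-HIT | VC [18, 15, 14, 11]
  [14] addr=0x32 blk=6 s=2: L1-HIT | VC [18, 15, 14, 11]
  [15] addr=0x55 blk=10 s=2: MISS | VC [18, 15, 14, 11, 6]
  [16] addr=0x36 blk=6 s=2: VC-HIT | VC [18, 15, 14, 11, 10]

VC = [18, 15, 14, 11, 10]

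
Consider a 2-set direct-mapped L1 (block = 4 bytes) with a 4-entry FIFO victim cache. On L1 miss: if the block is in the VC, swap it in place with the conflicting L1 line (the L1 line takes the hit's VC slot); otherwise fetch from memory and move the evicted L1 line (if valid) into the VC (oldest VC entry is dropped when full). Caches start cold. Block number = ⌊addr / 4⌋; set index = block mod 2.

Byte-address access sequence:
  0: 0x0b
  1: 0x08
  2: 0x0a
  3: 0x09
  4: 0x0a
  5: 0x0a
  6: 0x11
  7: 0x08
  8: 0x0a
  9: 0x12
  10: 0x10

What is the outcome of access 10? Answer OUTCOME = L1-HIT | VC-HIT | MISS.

OUTCOME = L1-HIT

0: 0xb (blk 2, set 0) → MISS  vc=[]
1: 0x8 (blk 2, set 0) → L1-HIT  vc=[]
2: 0xa (blk 2, set 0) → L1-HIT  vc=[]
3: 0x9 (blk 2, set 0) → L1-HIT  vc=[]
4: 0xa (blk 2, set 0) → L1-HIT  vc=[]
5: 0xa (blk 2, set 0) → L1-HIT  vc=[]
6: 0x11 (blk 4, set 0) → MISS  vc=[2]
7: 0x8 (blk 2, set 0) → VC-HIT  vc=[4]
8: 0xa (blk 2, set 0) → L1-HIT  vc=[4]
9: 0x12 (blk 4, set 0) → VC-HIT  vc=[2]
10: 0x10 (blk 4, set 0) → L1-HIT  vc=[2]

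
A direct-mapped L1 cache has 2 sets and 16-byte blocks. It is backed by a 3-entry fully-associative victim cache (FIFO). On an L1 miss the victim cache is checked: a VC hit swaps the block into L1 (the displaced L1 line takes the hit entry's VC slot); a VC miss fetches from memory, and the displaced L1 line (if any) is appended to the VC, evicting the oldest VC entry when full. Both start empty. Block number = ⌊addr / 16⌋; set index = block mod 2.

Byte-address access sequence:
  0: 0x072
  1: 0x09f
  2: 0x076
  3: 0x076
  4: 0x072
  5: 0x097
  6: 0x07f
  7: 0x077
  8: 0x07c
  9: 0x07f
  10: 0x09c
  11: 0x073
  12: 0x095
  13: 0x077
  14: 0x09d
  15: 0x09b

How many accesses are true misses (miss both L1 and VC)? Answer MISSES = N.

#0 0x72→b7/s1 MISS; vc=[]
#1 0x9f→b9/s1 MISS; vc=[7]
#2 0x76→b7/s1 VC-HIT; vc=[9]
#3 0x76→b7/s1 L1-HIT; vc=[9]
#4 0x72→b7/s1 L1-HIT; vc=[9]
#5 0x97→b9/s1 VC-HIT; vc=[7]
#6 0x7f→b7/s1 VC-HIT; vc=[9]
#7 0x77→b7/s1 L1-HIT; vc=[9]
#8 0x7c→b7/s1 L1-HIT; vc=[9]
#9 0x7f→b7/s1 L1-HIT; vc=[9]
#10 0x9c→b9/s1 VC-HIT; vc=[7]
#11 0x73→b7/s1 VC-HIT; vc=[9]
#12 0x95→b9/s1 VC-HIT; vc=[7]
#13 0x77→b7/s1 VC-HIT; vc=[9]
#14 0x9d→b9/s1 VC-HIT; vc=[7]
#15 0x9b→b9/s1 L1-HIT; vc=[7]

MISSES = 2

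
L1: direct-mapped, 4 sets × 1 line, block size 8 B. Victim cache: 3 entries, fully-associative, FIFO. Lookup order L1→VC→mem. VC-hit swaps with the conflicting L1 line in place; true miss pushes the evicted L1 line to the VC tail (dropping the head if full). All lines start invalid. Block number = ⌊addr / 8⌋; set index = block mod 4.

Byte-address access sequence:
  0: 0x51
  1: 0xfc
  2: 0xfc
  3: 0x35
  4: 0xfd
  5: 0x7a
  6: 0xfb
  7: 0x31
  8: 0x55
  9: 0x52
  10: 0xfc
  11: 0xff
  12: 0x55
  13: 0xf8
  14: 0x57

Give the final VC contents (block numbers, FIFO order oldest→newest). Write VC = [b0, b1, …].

0: 0x51 (blk 10, set 2) → MISS  vc=[]
1: 0xfc (blk 31, set 3) → MISS  vc=[]
2: 0xfc (blk 31, set 3) → L1-HIT  vc=[]
3: 0x35 (blk 6, set 2) → MISS  vc=[10]
4: 0xfd (blk 31, set 3) → L1-HIT  vc=[10]
5: 0x7a (blk 15, set 3) → MISS  vc=[10, 31]
6: 0xfb (blk 31, set 3) → VC-HIT  vc=[10, 15]
7: 0x31 (blk 6, set 2) → L1-HIT  vc=[10, 15]
8: 0x55 (blk 10, set 2) → VC-HIT  vc=[6, 15]
9: 0x52 (blk 10, set 2) → L1-HIT  vc=[6, 15]
10: 0xfc (blk 31, set 3) → L1-HIT  vc=[6, 15]
11: 0xff (blk 31, set 3) → L1-HIT  vc=[6, 15]
12: 0x55 (blk 10, set 2) → L1-HIT  vc=[6, 15]
13: 0xf8 (blk 31, set 3) → L1-HIT  vc=[6, 15]
14: 0x57 (blk 10, set 2) → L1-HIT  vc=[6, 15]

VC = [6, 15]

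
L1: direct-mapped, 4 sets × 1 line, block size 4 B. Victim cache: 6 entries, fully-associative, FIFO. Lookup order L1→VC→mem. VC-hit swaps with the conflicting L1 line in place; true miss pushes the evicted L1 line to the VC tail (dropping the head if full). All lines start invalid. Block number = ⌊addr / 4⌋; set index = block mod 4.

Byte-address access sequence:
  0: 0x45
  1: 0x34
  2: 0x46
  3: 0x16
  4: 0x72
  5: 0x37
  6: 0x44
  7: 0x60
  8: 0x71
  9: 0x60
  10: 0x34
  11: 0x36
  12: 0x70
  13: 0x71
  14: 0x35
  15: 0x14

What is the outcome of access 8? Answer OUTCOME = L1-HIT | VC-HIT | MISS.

  [0] addr=0x45 blk=17 s=1: MISS | VC []
  [1] addr=0x34 blk=13 s=1: MISS | VC [17]
  [2] addr=0x46 blk=17 s=1: VC-HIT | VC [13]
  [3] addr=0x16 blk=5 s=1: MISS | VC [13, 17]
  [4] addr=0x72 blk=28 s=0: MISS | VC [13, 17]
  [5] addr=0x37 blk=13 s=1: VC-HIT | VC [5, 17]
  [6] addr=0x44 blk=17 s=1: VC-HIT | VC [5, 13]
  [7] addr=0x60 blk=24 s=0: MISS | VC [5, 13, 28]
  [8] addr=0x71 blk=28 s=0: VC-HIT | VC [5, 13, 24]
  [9] addr=0x60 blk=24 s=0: VC-HIT | VC [5, 13, 28]
  [10] addr=0x34 blk=13 s=1: VC-HIT | VC [5, 17, 28]
  [11] addr=0x36 blk=13 s=1: L1-HIT | VC [5, 17, 28]
  [12] addr=0x70 blk=28 s=0: VC-HIT | VC [5, 17, 24]
  [13] addr=0x71 blk=28 s=0: L1-HIT | VC [5, 17, 24]
  [14] addr=0x35 blk=13 s=1: L1-HIT | VC [5, 17, 24]
  [15] addr=0x14 blk=5 s=1: VC-HIT | VC [13, 17, 24]

OUTCOME = VC-HIT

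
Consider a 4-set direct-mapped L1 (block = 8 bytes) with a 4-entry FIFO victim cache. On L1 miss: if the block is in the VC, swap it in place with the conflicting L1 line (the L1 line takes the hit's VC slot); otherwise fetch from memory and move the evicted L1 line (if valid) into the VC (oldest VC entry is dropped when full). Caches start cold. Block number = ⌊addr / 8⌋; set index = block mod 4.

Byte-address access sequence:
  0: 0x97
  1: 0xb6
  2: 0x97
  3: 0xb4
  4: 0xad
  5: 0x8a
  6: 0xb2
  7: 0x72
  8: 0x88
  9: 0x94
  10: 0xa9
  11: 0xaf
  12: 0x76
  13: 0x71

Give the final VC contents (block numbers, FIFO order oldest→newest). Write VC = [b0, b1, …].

  [0] addr=0x97 blk=18 s=2: MISS | VC []
  [1] addr=0xb6 blk=22 s=2: MISS | VC [18]
  [2] addr=0x97 blk=18 s=2: VC-HIT | VC [22]
  [3] addr=0xb4 blk=22 s=2: VC-HIT | VC [18]
  [4] addr=0xad blk=21 s=1: MISS | VC [18]
  [5] addr=0x8a blk=17 s=1: MISS | VC [18, 21]
  [6] addr=0xb2 blk=22 s=2: L1-HIT | VC [18, 21]
  [7] addr=0x72 blk=14 s=2: MISS | VC [18, 21, 22]
  [8] addr=0x88 blk=17 s=1: L1-HIT | VC [18, 21, 22]
  [9] addr=0x94 blk=18 s=2: VC-HIT | VC [14, 21, 22]
  [10] addr=0xa9 blk=21 s=1: VC-HIT | VC [14, 17, 22]
  [11] addr=0xaf blk=21 s=1: L1-HIT | VC [14, 17, 22]
  [12] addr=0x76 blk=14 s=2: VC-HIT | VC [18, 17, 22]
  [13] addr=0x71 blk=14 s=2: L1-HIT | VC [18, 17, 22]

VC = [18, 17, 22]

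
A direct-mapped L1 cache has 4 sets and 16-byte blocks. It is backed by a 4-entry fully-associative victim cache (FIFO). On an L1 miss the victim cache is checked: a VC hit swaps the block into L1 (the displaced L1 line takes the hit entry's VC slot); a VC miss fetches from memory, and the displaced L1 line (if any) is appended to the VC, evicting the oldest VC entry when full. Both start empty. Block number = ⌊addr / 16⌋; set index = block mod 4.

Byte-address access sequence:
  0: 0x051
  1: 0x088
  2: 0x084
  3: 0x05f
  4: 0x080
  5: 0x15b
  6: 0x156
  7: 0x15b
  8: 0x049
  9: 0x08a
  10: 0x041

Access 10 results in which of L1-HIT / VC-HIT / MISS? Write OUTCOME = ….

#0 0x51→b5/s1 MISS; vc=[]
#1 0x88→b8/s0 MISS; vc=[]
#2 0x84→b8/s0 L1-HIT; vc=[]
#3 0x5f→b5/s1 L1-HIT; vc=[]
#4 0x80→b8/s0 L1-HIT; vc=[]
#5 0x15b→b21/s1 MISS; vc=[5]
#6 0x156→b21/s1 L1-HIT; vc=[5]
#7 0x15b→b21/s1 L1-HIT; vc=[5]
#8 0x49→b4/s0 MISS; vc=[5,8]
#9 0x8a→b8/s0 VC-HIT; vc=[5,4]
#10 0x41→b4/s0 VC-HIT; vc=[5,8]

OUTCOME = VC-HIT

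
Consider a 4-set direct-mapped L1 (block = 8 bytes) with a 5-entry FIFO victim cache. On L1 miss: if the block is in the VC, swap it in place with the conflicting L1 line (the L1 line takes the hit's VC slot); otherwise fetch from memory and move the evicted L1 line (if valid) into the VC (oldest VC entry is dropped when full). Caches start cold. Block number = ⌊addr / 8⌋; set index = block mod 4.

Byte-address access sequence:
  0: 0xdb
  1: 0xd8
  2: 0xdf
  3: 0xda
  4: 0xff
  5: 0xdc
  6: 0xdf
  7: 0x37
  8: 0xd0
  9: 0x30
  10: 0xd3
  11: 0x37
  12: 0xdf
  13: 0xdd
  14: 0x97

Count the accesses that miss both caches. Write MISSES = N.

MISSES = 5

#0 0xdb→b27/s3 MISS; vc=[]
#1 0xd8→b27/s3 L1-HIT; vc=[]
#2 0xdf→b27/s3 L1-HIT; vc=[]
#3 0xda→b27/s3 L1-HIT; vc=[]
#4 0xff→b31/s3 MISS; vc=[27]
#5 0xdc→b27/s3 VC-HIT; vc=[31]
#6 0xdf→b27/s3 L1-HIT; vc=[31]
#7 0x37→b6/s2 MISS; vc=[31]
#8 0xd0→b26/s2 MISS; vc=[31,6]
#9 0x30→b6/s2 VC-HIT; vc=[31,26]
#10 0xd3→b26/s2 VC-HIT; vc=[31,6]
#11 0x37→b6/s2 VC-HIT; vc=[31,26]
#12 0xdf→b27/s3 L1-HIT; vc=[31,26]
#13 0xdd→b27/s3 L1-HIT; vc=[31,26]
#14 0x97→b18/s2 MISS; vc=[31,26,6]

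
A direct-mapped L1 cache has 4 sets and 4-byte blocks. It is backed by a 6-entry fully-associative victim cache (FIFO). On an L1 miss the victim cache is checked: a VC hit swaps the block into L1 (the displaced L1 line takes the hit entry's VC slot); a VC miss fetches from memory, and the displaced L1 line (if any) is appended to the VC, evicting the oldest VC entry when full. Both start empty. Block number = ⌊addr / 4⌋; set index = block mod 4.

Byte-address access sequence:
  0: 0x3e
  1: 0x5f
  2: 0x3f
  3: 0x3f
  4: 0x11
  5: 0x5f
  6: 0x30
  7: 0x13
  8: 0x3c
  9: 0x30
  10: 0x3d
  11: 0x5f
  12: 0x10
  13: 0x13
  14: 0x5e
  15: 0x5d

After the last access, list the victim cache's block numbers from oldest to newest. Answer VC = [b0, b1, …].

0: 0x3e (blk 15, set 3) → MISS  vc=[]
1: 0x5f (blk 23, set 3) → MISS  vc=[15]
2: 0x3f (blk 15, set 3) → VC-HIT  vc=[23]
3: 0x3f (blk 15, set 3) → L1-HIT  vc=[23]
4: 0x11 (blk 4, set 0) → MISS  vc=[23]
5: 0x5f (blk 23, set 3) → VC-HIT  vc=[15]
6: 0x30 (blk 12, set 0) → MISS  vc=[15, 4]
7: 0x13 (blk 4, set 0) → VC-HIT  vc=[15, 12]
8: 0x3c (blk 15, set 3) → VC-HIT  vc=[23, 12]
9: 0x30 (blk 12, set 0) → VC-HIT  vc=[23, 4]
10: 0x3d (blk 15, set 3) → L1-HIT  vc=[23, 4]
11: 0x5f (blk 23, set 3) → VC-HIT  vc=[15, 4]
12: 0x10 (blk 4, set 0) → VC-HIT  vc=[15, 12]
13: 0x13 (blk 4, set 0) → L1-HIT  vc=[15, 12]
14: 0x5e (blk 23, set 3) → L1-HIT  vc=[15, 12]
15: 0x5d (blk 23, set 3) → L1-HIT  vc=[15, 12]

VC = [15, 12]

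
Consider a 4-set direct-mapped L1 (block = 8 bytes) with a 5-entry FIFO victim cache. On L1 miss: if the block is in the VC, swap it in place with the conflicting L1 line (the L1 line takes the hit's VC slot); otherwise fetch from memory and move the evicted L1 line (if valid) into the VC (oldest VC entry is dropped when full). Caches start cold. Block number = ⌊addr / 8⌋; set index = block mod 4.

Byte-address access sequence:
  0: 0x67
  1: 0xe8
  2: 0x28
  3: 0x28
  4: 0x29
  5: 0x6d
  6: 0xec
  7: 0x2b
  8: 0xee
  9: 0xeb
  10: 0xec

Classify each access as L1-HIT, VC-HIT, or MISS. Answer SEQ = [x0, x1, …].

SEQ = [MISS, MISS, MISS, L1-HIT, L1-HIT, MISS, VC-HIT, VC-HIT, VC-HIT, L1-HIT, L1-HIT]

  [0] addr=0x67 blk=12 s=0: MISS | VC []
  [1] addr=0xe8 blk=29 s=1: MISS | VC []
  [2] addr=0x28 blk=5 s=1: MISS | VC [29]
  [3] addr=0x28 blk=5 s=1: L1-HIT | VC [29]
  [4] addr=0x29 blk=5 s=1: L1-HIT | VC [29]
  [5] addr=0x6d blk=13 s=1: MISS | VC [29, 5]
  [6] addr=0xec blk=29 s=1: VC-HIT | VC [13, 5]
  [7] addr=0x2b blk=5 s=1: VC-HIT | VC [13, 29]
  [8] addr=0xee blk=29 s=1: VC-HIT | VC [13, 5]
  [9] addr=0xeb blk=29 s=1: L1-HIT | VC [13, 5]
  [10] addr=0xec blk=29 s=1: L1-HIT | VC [13, 5]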